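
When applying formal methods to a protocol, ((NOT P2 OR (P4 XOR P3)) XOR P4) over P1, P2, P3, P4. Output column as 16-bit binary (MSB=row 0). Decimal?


Formula: ((NOT P2 OR (P4 XOR P3)) XOR P4) over P1, P2, P3, P4 (16 rows)
Evaluate each row (bits = P1,P2,P3,P4, MSB first):
  row 0 [0000]: ((NOT 0 OR (0 XOR 0)) XOR 0) -> 1
  row 1 [0001]: ((NOT 0 OR (1 XOR 0)) XOR 1) -> 0
  row 2 [0010]: ((NOT 0 OR (0 XOR 1)) XOR 0) -> 1
  row 3 [0011]: ((NOT 0 OR (1 XOR 1)) XOR 1) -> 0
  row 4 [0100]: ((NOT 1 OR (0 XOR 0)) XOR 0) -> 0
  row 5 [0101]: ((NOT 1 OR (1 XOR 0)) XOR 1) -> 0
  row 6 [0110]: ((NOT 1 OR (0 XOR 1)) XOR 0) -> 1
  row 7 [0111]: ((NOT 1 OR (1 XOR 1)) XOR 1) -> 1
  row 8 [1000]: ((NOT 0 OR (0 XOR 0)) XOR 0) -> 1
  row 9 [1001]: ((NOT 0 OR (1 XOR 0)) XOR 1) -> 0
  row 10 [1010]: ((NOT 0 OR (0 XOR 1)) XOR 0) -> 1
  row 11 [1011]: ((NOT 0 OR (1 XOR 1)) XOR 1) -> 0
  row 12 [1100]: ((NOT 1 OR (0 XOR 0)) XOR 0) -> 0
  row 13 [1101]: ((NOT 1 OR (1 XOR 0)) XOR 1) -> 0
  row 14 [1110]: ((NOT 1 OR (0 XOR 1)) XOR 0) -> 1
  row 15 [1111]: ((NOT 1 OR (1 XOR 1)) XOR 1) -> 1
Full result column, 4 rows per line (P1,P2 fixed per line; P3,P4 runs 00..11 left to right):
  rows 0-3 [P1,P2=00]: 1010  = hex A
  rows 4-7 [P1,P2=01]: 0011  = hex 3
  rows 8-11 [P1,P2=10]: 1010  = hex A
  rows 12-15 [P1,P2=11]: 0011  = hex 3
Output column (row 0 .. row 15) = 1010001110100011
Output column grouped in 4s = 1010 0011 1010 0011 = 0xA3A3
Convert to decimal digit by digit (value = value*16 + digit):
  A -> 10
  10*16 + 3 = 163
  163*16 + 10 (A) = 2618
  2618*16 + 3 = 41891
Decimal = 41891

41891


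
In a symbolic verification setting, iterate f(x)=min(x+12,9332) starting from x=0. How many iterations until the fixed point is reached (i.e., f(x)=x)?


Step 1: x=0, cap=9332, increment=12
Step 2: x grows by 12 each step until capped at 9332; fixed point is x=9332
Step 3: iterations = ceil(9332/12) = 778

778


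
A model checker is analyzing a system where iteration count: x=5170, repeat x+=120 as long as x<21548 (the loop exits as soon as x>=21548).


Step 1: x goes from 5170 toward 21548 by 120; the body runs while x<21548, so iterations = ceil((bound-start)/step)
Step 2: Distance=16378
Step 3: ceil(16378/120)=137

137


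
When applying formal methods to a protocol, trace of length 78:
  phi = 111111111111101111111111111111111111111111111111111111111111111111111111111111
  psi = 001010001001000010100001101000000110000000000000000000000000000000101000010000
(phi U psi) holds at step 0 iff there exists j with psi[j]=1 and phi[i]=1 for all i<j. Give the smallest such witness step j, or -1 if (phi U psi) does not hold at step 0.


(phi U psi) at 0: need smallest j with psi[j]=1 and phi[i]=1 for all i in [0,j).
Scan from step 0:
  step 0: phi=1, psi=0 -> continue
  step 1: phi=1, psi=0 -> continue
  step 2: psi=1 and phi held for [0,2) -> witness found
Witness step = 2

2


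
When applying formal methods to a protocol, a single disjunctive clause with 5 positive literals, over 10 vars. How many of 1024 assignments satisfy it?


Step 1: Total=2^10=1024
Step 2: Unsat when all 5 false: 2^5=32
Step 3: Sat=1024-32=992

992


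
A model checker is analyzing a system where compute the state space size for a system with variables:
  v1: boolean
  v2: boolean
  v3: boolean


State space = product of domain sizes of all variables.
Domain sizes:
  v1 (boolean): 2
  v2 (boolean): 2
  v3 (boolean): 2
Product = 2 * 2 * 2 = 8

8


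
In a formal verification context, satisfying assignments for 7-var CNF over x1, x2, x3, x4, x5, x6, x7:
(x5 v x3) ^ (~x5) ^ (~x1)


CNF with 3 clauses over 7 vars (128 assignments).
An assignment satisfies CNF iff every clause has >=1 true literal.
Check each row (bits = x1,x2,x3,x4,x5,x6,x7; clause T/F shown):
  row 0 [0000000]: clauses=FTT -> 0
  row 1 [0000001]: clauses=FTT -> 0
  row 2 [0000010]: clauses=FTT -> 0
  row 3 [0000011]: clauses=FTT -> 0
  row 4 [0000100]: clauses=TFT -> 0
  (every remaining row is evaluated the same way; all 128 results are listed next)
Full result column, 8 rows per line (x1,x2,x3,x4 fixed per line; x5,x6,x7 runs 000..111 left to right):
  rows 0-7 [x1,x2,x3,x4=0000]: 00000000  (ones: 0)
  rows 8-15 [x1,x2,x3,x4=0001]: 00000000  (ones: 0)
  rows 16-23 [x1,x2,x3,x4=0010]: 11110000  (ones: 4)
  rows 24-31 [x1,x2,x3,x4=0011]: 11110000  (ones: 4)
  rows 32-39 [x1,x2,x3,x4=0100]: 00000000  (ones: 0)
  rows 40-47 [x1,x2,x3,x4=0101]: 00000000  (ones: 0)
  rows 48-55 [x1,x2,x3,x4=0110]: 11110000  (ones: 4)
  rows 56-63 [x1,x2,x3,x4=0111]: 11110000  (ones: 4)
  rows 64-71 [x1,x2,x3,x4=1000]: 00000000  (ones: 0)
  rows 72-79 [x1,x2,x3,x4=1001]: 00000000  (ones: 0)
  rows 80-87 [x1,x2,x3,x4=1010]: 00000000  (ones: 0)
  rows 88-95 [x1,x2,x3,x4=1011]: 00000000  (ones: 0)
  rows 96-103 [x1,x2,x3,x4=1100]: 00000000  (ones: 0)
  rows 104-111 [x1,x2,x3,x4=1101]: 00000000  (ones: 0)
  rows 112-119 [x1,x2,x3,x4=1110]: 00000000  (ones: 0)
  rows 120-127 [x1,x2,x3,x4=1111]: 00000000  (ones: 0)
Satisfying assignments = 0+0+4+4+0+0+4+4+0+0+0+0+0+0+0+0 = 16

16


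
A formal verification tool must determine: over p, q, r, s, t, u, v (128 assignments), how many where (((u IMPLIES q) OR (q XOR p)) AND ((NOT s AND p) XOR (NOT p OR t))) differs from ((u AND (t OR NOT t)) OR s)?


F1 = (((u IMPLIES q) OR (q XOR p)) AND ((NOT s AND p) XOR (NOT p OR t)))
F2 = ((u AND (t OR NOT t)) OR s)
Evaluate both on each of 128 rows (bits = p,q,r,s,t,u,v):
  row 0 [0000000]: F1=1 F2=0 (differ) -> 1
  row 1 [0000001]: F1=1 F2=0 (differ) -> 1
  row 2 [0000010]: F1=0 F2=1 (differ) -> 1
  row 3 [0000011]: F1=0 F2=1 (differ) -> 1
  row 4 [0000100]: F1=1 F2=0 (differ) -> 1
  (every remaining row is evaluated the same way; all 128 results are listed next)
Full result column, 8 rows per line (p,q,r,s fixed per line; t,u,v runs 000..111 left to right):
  rows 0-7 [p,q,r,s=0000]: 11111111  (ones: 8)
  rows 8-15 [p,q,r,s=0001]: 00110011  (ones: 4)
  rows 16-23 [p,q,r,s=0010]: 11111111  (ones: 8)
  rows 24-31 [p,q,r,s=0011]: 00110011  (ones: 4)
  rows 32-39 [p,q,r,s=0100]: 11001100  (ones: 4)
  rows 40-47 [p,q,r,s=0101]: 00000000  (ones: 0)
  rows 48-55 [p,q,r,s=0110]: 11001100  (ones: 4)
  rows 56-63 [p,q,r,s=0111]: 00000000  (ones: 0)
  rows 64-71 [p,q,r,s=1000]: 11000011  (ones: 4)
  rows 72-79 [p,q,r,s=1001]: 11110000  (ones: 4)
  rows 80-87 [p,q,r,s=1010]: 11000011  (ones: 4)
  rows 88-95 [p,q,r,s=1011]: 11110000  (ones: 4)
  rows 96-103 [p,q,r,s=1100]: 11000011  (ones: 4)
  rows 104-111 [p,q,r,s=1101]: 11110000  (ones: 4)
  rows 112-119 [p,q,r,s=1110]: 11000011  (ones: 4)
  rows 120-127 [p,q,r,s=1111]: 11110000  (ones: 4)
Disagreements = 8+4+8+4+4+0+4+0+4+4+4+4+4+4+4+4 = 64

64


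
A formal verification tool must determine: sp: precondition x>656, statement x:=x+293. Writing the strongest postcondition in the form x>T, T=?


Formula: sp(P, x:=E) = exists old_x. (x = E[old_x/x]) AND P[old_x/x] (old_x is the value of x before the assignment; eliminate old_x by solving x = E[old_x/x] for old_x)
Step 1: Precondition P: x>656, i.e. old_x > 656
Step 2: Assignment gives x = old_x + 293, so old_x = x - 293
Step 3: Substitute into P: x - 293 > 656
Step 4: Simplify: x > 656+293 = 949

949


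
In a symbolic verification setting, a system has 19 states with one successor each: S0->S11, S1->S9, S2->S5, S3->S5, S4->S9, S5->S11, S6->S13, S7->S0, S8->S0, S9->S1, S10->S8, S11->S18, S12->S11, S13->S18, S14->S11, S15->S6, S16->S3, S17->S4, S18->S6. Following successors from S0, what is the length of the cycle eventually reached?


Trace from S0 until a state repeats:
  S0 -> S11 -> S18 -> S6 -> S13 -> S18
S18 first seen at step 2, revisited at step 5.
Cycle length = 5 - 2 = 3

3


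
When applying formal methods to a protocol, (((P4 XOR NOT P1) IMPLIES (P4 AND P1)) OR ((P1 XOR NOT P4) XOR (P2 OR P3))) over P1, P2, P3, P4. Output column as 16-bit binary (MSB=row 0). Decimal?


Formula: (((P4 XOR NOT P1) IMPLIES (P4 AND P1)) OR ((P1 XOR NOT P4) XOR (P2 OR P3))) over P1, P2, P3, P4 (16 rows)
Evaluate each row (bits = P1,P2,P3,P4, MSB first):
  row 0 [0000]: (((0 XOR NOT 0) IMPLIES (0 AND 0)) OR ((0 XOR NOT 0) XOR (0 OR 0))) -> 1
  row 1 [0001]: (((1 XOR NOT 0) IMPLIES (1 AND 0)) OR ((0 XOR NOT 1) XOR (0 OR 0))) -> 1
  row 2 [0010]: (((0 XOR NOT 0) IMPLIES (0 AND 0)) OR ((0 XOR NOT 0) XOR (0 OR 1))) -> 0
  row 3 [0011]: (((1 XOR NOT 0) IMPLIES (1 AND 0)) OR ((0 XOR NOT 1) XOR (0 OR 1))) -> 1
  row 4 [0100]: (((0 XOR NOT 0) IMPLIES (0 AND 0)) OR ((0 XOR NOT 0) XOR (1 OR 0))) -> 0
  row 5 [0101]: (((1 XOR NOT 0) IMPLIES (1 AND 0)) OR ((0 XOR NOT 1) XOR (1 OR 0))) -> 1
  row 6 [0110]: (((0 XOR NOT 0) IMPLIES (0 AND 0)) OR ((0 XOR NOT 0) XOR (1 OR 1))) -> 0
  row 7 [0111]: (((1 XOR NOT 0) IMPLIES (1 AND 0)) OR ((0 XOR NOT 1) XOR (1 OR 1))) -> 1
  row 8 [1000]: (((0 XOR NOT 1) IMPLIES (0 AND 1)) OR ((1 XOR NOT 0) XOR (0 OR 0))) -> 1
  row 9 [1001]: (((1 XOR NOT 1) IMPLIES (1 AND 1)) OR ((1 XOR NOT 1) XOR (0 OR 0))) -> 1
  row 10 [1010]: (((0 XOR NOT 1) IMPLIES (0 AND 1)) OR ((1 XOR NOT 0) XOR (0 OR 1))) -> 1
  row 11 [1011]: (((1 XOR NOT 1) IMPLIES (1 AND 1)) OR ((1 XOR NOT 1) XOR (0 OR 1))) -> 1
  row 12 [1100]: (((0 XOR NOT 1) IMPLIES (0 AND 1)) OR ((1 XOR NOT 0) XOR (1 OR 0))) -> 1
  row 13 [1101]: (((1 XOR NOT 1) IMPLIES (1 AND 1)) OR ((1 XOR NOT 1) XOR (1 OR 0))) -> 1
  row 14 [1110]: (((0 XOR NOT 1) IMPLIES (0 AND 1)) OR ((1 XOR NOT 0) XOR (1 OR 1))) -> 1
  row 15 [1111]: (((1 XOR NOT 1) IMPLIES (1 AND 1)) OR ((1 XOR NOT 1) XOR (1 OR 1))) -> 1
Full result column, 4 rows per line (P1,P2 fixed per line; P3,P4 runs 00..11 left to right):
  rows 0-3 [P1,P2=00]: 1101  = hex D
  rows 4-7 [P1,P2=01]: 0101  = hex 5
  rows 8-11 [P1,P2=10]: 1111  = hex F
  rows 12-15 [P1,P2=11]: 1111  = hex F
Output column (row 0 .. row 15) = 1101010111111111
Output column grouped in 4s = 1101 0101 1111 1111 = 0xD5FF
Convert to decimal digit by digit (value = value*16 + digit):
  D -> 13
  13*16 + 5 = 213
  213*16 + 15 (F) = 3423
  3423*16 + 15 (F) = 54783
Decimal = 54783

54783


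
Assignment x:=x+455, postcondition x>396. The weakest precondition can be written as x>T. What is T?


Formula: wp(x:=E, P) = P[E/x] (substitute E for x in postcondition)
Step 1: Postcondition: x>396
Step 2: Substitute x+455 for x: x+455>396
Step 3: Solve for x: x > 396-455 = -59

-59


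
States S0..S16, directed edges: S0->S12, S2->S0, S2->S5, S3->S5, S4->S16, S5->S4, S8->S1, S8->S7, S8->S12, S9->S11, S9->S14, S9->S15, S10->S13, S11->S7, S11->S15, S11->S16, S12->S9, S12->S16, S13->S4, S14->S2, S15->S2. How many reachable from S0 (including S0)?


BFS from S0:
  layer 0: {S0}
  layer 1: {S12}
  layer 2: {S9, S16}
  layer 3: {S11, S14, S15}
  layer 4: {S2, S7}
  layer 5: {S5}
  layer 6: {S4}
Reachable set: {S0, S2, S4, S5, S7, S9, S11, S12, S14, S15, S16}
Count = 11

11


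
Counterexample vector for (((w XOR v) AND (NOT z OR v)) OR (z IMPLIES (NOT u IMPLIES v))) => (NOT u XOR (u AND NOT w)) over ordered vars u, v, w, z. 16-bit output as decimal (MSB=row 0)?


F1 = (((w XOR v) AND (NOT z OR v)) OR (z IMPLIES (NOT u IMPLIES v)))
F2 = (NOT u XOR (u AND NOT w))
Counterexample to F1=>F2 is where F1=1 and F2=0.
Evaluate each row (bits = u,v,w,z, MSB first):
  row 0 [0000]: F1=1 F2=1 -> F1&~F2 -> 0
  row 1 [0001]: F1=0 F2=1 -> F1&~F2 -> 0
  row 2 [0010]: F1=1 F2=1 -> F1&~F2 -> 0
  row 3 [0011]: F1=0 F2=1 -> F1&~F2 -> 0
  row 4 [0100]: F1=1 F2=1 -> F1&~F2 -> 0
  row 5 [0101]: F1=1 F2=1 -> F1&~F2 -> 0
  row 6 [0110]: F1=1 F2=1 -> F1&~F2 -> 0
  row 7 [0111]: F1=1 F2=1 -> F1&~F2 -> 0
  row 8 [1000]: F1=1 F2=1 -> F1&~F2 -> 0
  row 9 [1001]: F1=1 F2=1 -> F1&~F2 -> 0
  row 10 [1010]: F1=1 F2=0 -> F1&~F2 -> 1
  row 11 [1011]: F1=1 F2=0 -> F1&~F2 -> 1
  row 12 [1100]: F1=1 F2=1 -> F1&~F2 -> 0
  row 13 [1101]: F1=1 F2=1 -> F1&~F2 -> 0
  row 14 [1110]: F1=1 F2=0 -> F1&~F2 -> 1
  row 15 [1111]: F1=1 F2=0 -> F1&~F2 -> 1
Full result column, 4 rows per line (u,v fixed per line; w,z runs 00..11 left to right):
  rows 0-3 [u,v=00]: 0000  = hex 0
  rows 4-7 [u,v=01]: 0000  = hex 0
  rows 8-11 [u,v=10]: 0011  = hex 3
  rows 12-15 [u,v=11]: 0011  = hex 3
Counterexample vector (row 0 .. row 15) = 0000000000110011
Output column grouped in 4s = 0000 0000 0011 0011 = 0x0033
Convert to decimal digit by digit (value = value*16 + digit):
  0 -> 0
  0*16 + 0 = 0
  0*16 + 3 = 3
  3*16 + 3 = 51
Decimal = 51

51


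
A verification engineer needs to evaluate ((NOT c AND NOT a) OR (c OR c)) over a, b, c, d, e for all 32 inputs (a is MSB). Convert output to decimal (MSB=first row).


Formula: ((NOT c AND NOT a) OR (c OR c)) over a, b, c, d, e (32 rows)
Evaluate each row (bits = a,b,c,d,e, MSB first):
  row 0 [00000]: ((NOT 0 AND NOT 0) OR (0 OR 0)) -> 1
  row 1 [00001]: ((NOT 0 AND NOT 0) OR (0 OR 0)) -> 1
  row 2 [00010]: ((NOT 0 AND NOT 0) OR (0 OR 0)) -> 1
  row 3 [00011]: ((NOT 0 AND NOT 0) OR (0 OR 0)) -> 1
  row 4 [00100]: ((NOT 1 AND NOT 0) OR (1 OR 1)) -> 1
  row 5 [00101]: ((NOT 1 AND NOT 0) OR (1 OR 1)) -> 1
  row 6 [00110]: ((NOT 1 AND NOT 0) OR (1 OR 1)) -> 1
  row 7 [00111]: ((NOT 1 AND NOT 0) OR (1 OR 1)) -> 1
  row 8 [01000]: ((NOT 0 AND NOT 0) OR (0 OR 0)) -> 1
  row 9 [01001]: ((NOT 0 AND NOT 0) OR (0 OR 0)) -> 1
  row 10 [01010]: ((NOT 0 AND NOT 0) OR (0 OR 0)) -> 1
  row 11 [01011]: ((NOT 0 AND NOT 0) OR (0 OR 0)) -> 1
  row 12 [01100]: ((NOT 1 AND NOT 0) OR (1 OR 1)) -> 1
  row 13 [01101]: ((NOT 1 AND NOT 0) OR (1 OR 1)) -> 1
  row 14 [01110]: ((NOT 1 AND NOT 0) OR (1 OR 1)) -> 1
  row 15 [01111]: ((NOT 1 AND NOT 0) OR (1 OR 1)) -> 1
  row 16 [10000]: ((NOT 0 AND NOT 1) OR (0 OR 0)) -> 0
  row 17 [10001]: ((NOT 0 AND NOT 1) OR (0 OR 0)) -> 0
  row 18 [10010]: ((NOT 0 AND NOT 1) OR (0 OR 0)) -> 0
  row 19 [10011]: ((NOT 0 AND NOT 1) OR (0 OR 0)) -> 0
  row 20 [10100]: ((NOT 1 AND NOT 1) OR (1 OR 1)) -> 1
  row 21 [10101]: ((NOT 1 AND NOT 1) OR (1 OR 1)) -> 1
  row 22 [10110]: ((NOT 1 AND NOT 1) OR (1 OR 1)) -> 1
  row 23 [10111]: ((NOT 1 AND NOT 1) OR (1 OR 1)) -> 1
  row 24 [11000]: ((NOT 0 AND NOT 1) OR (0 OR 0)) -> 0
  row 25 [11001]: ((NOT 0 AND NOT 1) OR (0 OR 0)) -> 0
  row 26 [11010]: ((NOT 0 AND NOT 1) OR (0 OR 0)) -> 0
  row 27 [11011]: ((NOT 0 AND NOT 1) OR (0 OR 0)) -> 0
  row 28 [11100]: ((NOT 1 AND NOT 1) OR (1 OR 1)) -> 1
  row 29 [11101]: ((NOT 1 AND NOT 1) OR (1 OR 1)) -> 1
  row 30 [11110]: ((NOT 1 AND NOT 1) OR (1 OR 1)) -> 1
  row 31 [11111]: ((NOT 1 AND NOT 1) OR (1 OR 1)) -> 1
Full result column, 4 rows per line (a,b,c fixed per line; d,e runs 00..11 left to right):
  rows 0-3 [a,b,c=000]: 1111  = hex F
  rows 4-7 [a,b,c=001]: 1111  = hex F
  rows 8-11 [a,b,c=010]: 1111  = hex F
  rows 12-15 [a,b,c=011]: 1111  = hex F
  rows 16-19 [a,b,c=100]: 0000  = hex 0
  rows 20-23 [a,b,c=101]: 1111  = hex F
  rows 24-27 [a,b,c=110]: 0000  = hex 0
  rows 28-31 [a,b,c=111]: 1111  = hex F
Output column (row 0 .. row 31) = 11111111111111110000111100001111
Output column grouped in 4s = 1111 1111 1111 1111 0000 1111 0000 1111 = 0xFFFF0F0F
Convert to decimal digit by digit (value = value*16 + digit):
  F -> 15
  15*16 + 15 (F) = 255
  255*16 + 15 (F) = 4095
  4095*16 + 15 (F) = 65535
  65535*16 + 0 = 1048560
  1048560*16 + 15 (F) = 16776975
  16776975*16 + 0 = 268431600
  268431600*16 + 15 (F) = 4294905615
Decimal = 4294905615

4294905615


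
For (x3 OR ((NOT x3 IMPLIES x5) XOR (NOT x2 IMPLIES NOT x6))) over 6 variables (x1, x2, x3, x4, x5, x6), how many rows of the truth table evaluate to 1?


Formula: (x3 OR ((NOT x3 IMPLIES x5) XOR (NOT x2 IMPLIES NOT x6))) over 6 vars (64 rows)
Evaluate each row (x1, x2, x3, x4, x5, x6 as bits, MSB first):
  row 0 [000000]: (0 OR ((NOT 0 IMPLIES 0) XOR (NOT 0 IMPLIES NOT 0))) -> 1
  row 1 [000001]: (0 OR ((NOT 0 IMPLIES 0) XOR (NOT 0 IMPLIES NOT 1))) -> 0
  row 2 [000010]: (0 OR ((NOT 0 IMPLIES 1) XOR (NOT 0 IMPLIES NOT 0))) -> 0
  row 3 [000011]: (0 OR ((NOT 0 IMPLIES 1) XOR (NOT 0 IMPLIES NOT 1))) -> 1
  row 4 [000100]: (0 OR ((NOT 0 IMPLIES 0) XOR (NOT 0 IMPLIES NOT 0))) -> 1
  (every remaining row is evaluated the same way; all 64 results are listed next)
Full result column, 8 rows per line (x1,x2,x3 fixed per line; x4,x5,x6 runs 000..111 left to right):
  rows 0-7 [x1,x2,x3=000]: 10011001  (ones: 4)
  rows 8-15 [x1,x2,x3=001]: 11111111  (ones: 8)
  rows 16-23 [x1,x2,x3=010]: 11001100  (ones: 4)
  rows 24-31 [x1,x2,x3=011]: 11111111  (ones: 8)
  rows 32-39 [x1,x2,x3=100]: 10011001  (ones: 4)
  rows 40-47 [x1,x2,x3=101]: 11111111  (ones: 8)
  rows 48-55 [x1,x2,x3=110]: 11001100  (ones: 4)
  rows 56-63 [x1,x2,x3=111]: 11111111  (ones: 8)
Count of 1-rows = 4+8+4+8+4+8+4+8 = 48

48


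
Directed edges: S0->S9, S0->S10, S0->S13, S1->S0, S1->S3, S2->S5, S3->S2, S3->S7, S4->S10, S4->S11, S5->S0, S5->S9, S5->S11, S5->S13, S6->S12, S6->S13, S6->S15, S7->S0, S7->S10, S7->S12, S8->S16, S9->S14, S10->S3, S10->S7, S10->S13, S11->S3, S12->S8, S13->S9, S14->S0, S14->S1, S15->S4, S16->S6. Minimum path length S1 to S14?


BFS layer-by-layer from S1:
  dist 0: {S1}
  dist 1: {S0, S3}
  dist 2: {S2, S7, S9, S10, S13}
  dist 3: {S5, S12, S14}
  -> S14 reached at distance 3
Shortest path length = 3

3


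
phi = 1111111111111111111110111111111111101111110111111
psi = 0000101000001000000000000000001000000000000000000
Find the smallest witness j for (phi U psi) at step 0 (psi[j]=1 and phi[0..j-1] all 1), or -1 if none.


(phi U psi) at 0: need smallest j with psi[j]=1 and phi[i]=1 for all i in [0,j).
Scan from step 0:
  step 0: phi=1, psi=0 -> continue
  step 1: phi=1, psi=0 -> continue
  step 2: phi=1, psi=0 -> continue
  step 3: phi=1, psi=0 -> continue
  step 4: psi=1 and phi held for [0,4) -> witness found
Witness step = 4

4


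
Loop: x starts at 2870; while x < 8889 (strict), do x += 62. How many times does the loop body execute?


Step 1: x goes from 2870 toward 8889 by 62; the body runs while x<8889, so iterations = ceil((bound-start)/step)
Step 2: Distance=6019
Step 3: ceil(6019/62)=98

98


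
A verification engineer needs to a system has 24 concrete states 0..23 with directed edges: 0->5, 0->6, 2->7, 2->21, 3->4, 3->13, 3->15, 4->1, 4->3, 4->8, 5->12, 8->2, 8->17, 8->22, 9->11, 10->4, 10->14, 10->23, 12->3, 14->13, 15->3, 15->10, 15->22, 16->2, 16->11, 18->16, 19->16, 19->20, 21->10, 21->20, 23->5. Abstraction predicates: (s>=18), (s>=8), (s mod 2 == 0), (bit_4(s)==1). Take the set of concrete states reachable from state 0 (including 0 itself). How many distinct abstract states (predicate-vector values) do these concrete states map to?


BFS from 0:
Concrete reachable: {0, 1, 2, 3, 4, 5, 6, 7, 8, 10, 12, 13, 14, 15, 17, 20, 21, 22, 23}
Abstract via predicates (s>=18), (s>=8), (s mod 2 == 0), (bit_4(s)==1):
  (0,0,0,0) <- {1, 3, 5, 7}
  (0,0,1,0) <- {0, 2, 4, 6}
  (0,1,0,0) <- {13, 15}
  (0,1,0,1) <- {17}
  (0,1,1,0) <- {8, 10, 12, 14}
  (1,1,0,1) <- {21, 23}
  (1,1,1,1) <- {20, 22}
Distinct abstract states = 7

7


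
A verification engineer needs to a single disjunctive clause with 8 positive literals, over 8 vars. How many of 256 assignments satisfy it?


Step 1: Total=2^8=256
Step 2: Unsat when all 8 false: 2^0=1
Step 3: Sat=256-1=255

255


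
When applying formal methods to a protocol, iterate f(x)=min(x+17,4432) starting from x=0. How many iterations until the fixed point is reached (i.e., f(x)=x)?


Step 1: x=0, cap=4432, increment=17
Step 2: x grows by 17 each step until capped at 4432; fixed point is x=4432
Step 3: iterations = ceil(4432/17) = 261

261


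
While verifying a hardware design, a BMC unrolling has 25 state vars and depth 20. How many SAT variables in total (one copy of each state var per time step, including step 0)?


BMC unrolls to depth k, creating one copy of each state var for steps 0..k.
Step count = 20 + 1 = 21 (steps 0 through 20)
Vars per step = 25
Total = 25 * 21 = 525

525


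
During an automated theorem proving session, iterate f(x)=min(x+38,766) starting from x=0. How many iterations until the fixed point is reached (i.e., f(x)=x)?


Step 1: x=0, cap=766, increment=38
Step 2: x grows by 38 each step until capped at 766; fixed point is x=766
Step 3: iterations = ceil(766/38) = 21

21


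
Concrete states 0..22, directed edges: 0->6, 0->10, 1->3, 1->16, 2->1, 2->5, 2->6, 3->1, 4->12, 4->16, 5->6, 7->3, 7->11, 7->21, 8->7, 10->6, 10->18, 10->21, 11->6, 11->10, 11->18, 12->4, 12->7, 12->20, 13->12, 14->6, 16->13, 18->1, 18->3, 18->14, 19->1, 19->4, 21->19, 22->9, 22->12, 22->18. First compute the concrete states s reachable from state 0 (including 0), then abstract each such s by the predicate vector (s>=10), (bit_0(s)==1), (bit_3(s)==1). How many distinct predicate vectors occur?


BFS from 0:
Concrete reachable: {0, 1, 3, 4, 6, 7, 10, 11, 12, 13, 14, 16, 18, 19, 20, 21}
Abstract via predicates (s>=10), (bit_0(s)==1), (bit_3(s)==1):
  (0,0,0) <- {0, 4, 6}
  (0,1,0) <- {1, 3, 7}
  (1,0,0) <- {16, 18, 20}
  (1,0,1) <- {10, 12, 14}
  (1,1,0) <- {19, 21}
  (1,1,1) <- {11, 13}
Distinct abstract states = 6

6


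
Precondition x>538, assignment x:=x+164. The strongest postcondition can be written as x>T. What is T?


Formula: sp(P, x:=E) = exists old_x. (x = E[old_x/x]) AND P[old_x/x] (old_x is the value of x before the assignment; eliminate old_x by solving x = E[old_x/x] for old_x)
Step 1: Precondition P: x>538, i.e. old_x > 538
Step 2: Assignment gives x = old_x + 164, so old_x = x - 164
Step 3: Substitute into P: x - 164 > 538
Step 4: Simplify: x > 538+164 = 702

702


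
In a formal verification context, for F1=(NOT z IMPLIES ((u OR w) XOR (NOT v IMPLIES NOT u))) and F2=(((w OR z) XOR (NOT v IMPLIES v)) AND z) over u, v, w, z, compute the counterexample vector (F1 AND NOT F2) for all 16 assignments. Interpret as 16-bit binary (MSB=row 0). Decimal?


F1 = (NOT z IMPLIES ((u OR w) XOR (NOT v IMPLIES NOT u)))
F2 = (((w OR z) XOR (NOT v IMPLIES v)) AND z)
Counterexample to F1=>F2 is where F1=1 and F2=0.
Evaluate each row (bits = u,v,w,z, MSB first):
  row 0 [0000]: F1=1 F2=0 -> F1&~F2 -> 1
  row 1 [0001]: F1=1 F2=1 -> F1&~F2 -> 0
  row 2 [0010]: F1=0 F2=0 -> F1&~F2 -> 0
  row 3 [0011]: F1=1 F2=1 -> F1&~F2 -> 0
  row 4 [0100]: F1=1 F2=0 -> F1&~F2 -> 1
  row 5 [0101]: F1=1 F2=0 -> F1&~F2 -> 1
  row 6 [0110]: F1=0 F2=0 -> F1&~F2 -> 0
  row 7 [0111]: F1=1 F2=0 -> F1&~F2 -> 1
  row 8 [1000]: F1=1 F2=0 -> F1&~F2 -> 1
  row 9 [1001]: F1=1 F2=1 -> F1&~F2 -> 0
  row 10 [1010]: F1=1 F2=0 -> F1&~F2 -> 1
  row 11 [1011]: F1=1 F2=1 -> F1&~F2 -> 0
  row 12 [1100]: F1=0 F2=0 -> F1&~F2 -> 0
  row 13 [1101]: F1=1 F2=0 -> F1&~F2 -> 1
  row 14 [1110]: F1=0 F2=0 -> F1&~F2 -> 0
  row 15 [1111]: F1=1 F2=0 -> F1&~F2 -> 1
Full result column, 4 rows per line (u,v fixed per line; w,z runs 00..11 left to right):
  rows 0-3 [u,v=00]: 1000  = hex 8
  rows 4-7 [u,v=01]: 1101  = hex D
  rows 8-11 [u,v=10]: 1010  = hex A
  rows 12-15 [u,v=11]: 0101  = hex 5
Counterexample vector (row 0 .. row 15) = 1000110110100101
Output column grouped in 4s = 1000 1101 1010 0101 = 0x8DA5
Convert to decimal digit by digit (value = value*16 + digit):
  8 -> 8
  8*16 + 13 (D) = 141
  141*16 + 10 (A) = 2266
  2266*16 + 5 = 36261
Decimal = 36261

36261


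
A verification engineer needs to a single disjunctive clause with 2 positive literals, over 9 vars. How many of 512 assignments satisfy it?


Step 1: Total=2^9=512
Step 2: Unsat when all 2 false: 2^7=128
Step 3: Sat=512-128=384

384


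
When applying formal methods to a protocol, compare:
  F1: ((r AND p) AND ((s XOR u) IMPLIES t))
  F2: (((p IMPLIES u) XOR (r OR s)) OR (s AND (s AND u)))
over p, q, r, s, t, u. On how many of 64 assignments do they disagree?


F1 = ((r AND p) AND ((s XOR u) IMPLIES t))
F2 = (((p IMPLIES u) XOR (r OR s)) OR (s AND (s AND u)))
Evaluate both on each of 64 rows (bits = p,q,r,s,t,u):
  row 0 [000000]: F1=0 F2=1 (differ) -> 1
  row 1 [000001]: F1=0 F2=1 (differ) -> 1
  row 2 [000010]: F1=0 F2=1 (differ) -> 1
  row 3 [000011]: F1=0 F2=1 (differ) -> 1
  row 4 [000100]: F1=0 F2=0 -> 0
  (every remaining row is evaluated the same way; all 64 results are listed next)
Full result column, 8 rows per line (p,q,r fixed per line; s,t,u runs 000..111 left to right):
  rows 0-7 [p,q,r=000]: 11110101  (ones: 6)
  rows 8-15 [p,q,r=001]: 00000101  (ones: 2)
  rows 16-23 [p,q,r=010]: 11110101  (ones: 6)
  rows 24-31 [p,q,r=011]: 00000101  (ones: 2)
  rows 32-39 [p,q,r=100]: 01011111  (ones: 6)
  rows 40-47 [p,q,r=101]: 00011000  (ones: 2)
  rows 48-55 [p,q,r=110]: 01011111  (ones: 6)
  rows 56-63 [p,q,r=111]: 00011000  (ones: 2)
Disagreements = 6+2+6+2+6+2+6+2 = 32

32


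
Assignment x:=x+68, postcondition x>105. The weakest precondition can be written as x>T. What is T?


Formula: wp(x:=E, P) = P[E/x] (substitute E for x in postcondition)
Step 1: Postcondition: x>105
Step 2: Substitute x+68 for x: x+68>105
Step 3: Solve for x: x > 105-68 = 37

37


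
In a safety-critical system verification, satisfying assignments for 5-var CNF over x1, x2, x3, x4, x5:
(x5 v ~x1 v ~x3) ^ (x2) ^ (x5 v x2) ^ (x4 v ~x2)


CNF with 4 clauses over 5 vars (32 assignments).
An assignment satisfies CNF iff every clause has >=1 true literal.
Check each row (bits = x1,x2,x3,x4,x5; clause T/F shown):
  row 0 [00000]: clauses=TFFT -> 0
  row 1 [00001]: clauses=TFTT -> 0
  row 2 [00010]: clauses=TFFT -> 0
  row 3 [00011]: clauses=TFTT -> 0
  row 4 [00100]: clauses=TFFT -> 0
  row 5 [00101]: clauses=TFTT -> 0
  row 6 [00110]: clauses=TFFT -> 0
  row 7 [00111]: clauses=TFTT -> 0
  row 8 [01000]: clauses=TTTF -> 0
  row 9 [01001]: clauses=TTTF -> 0
  row 10 [01010]: clauses=TTTT -> 1
  row 11 [01011]: clauses=TTTT -> 1
  row 12 [01100]: clauses=TTTF -> 0
  row 13 [01101]: clauses=TTTF -> 0
  row 14 [01110]: clauses=TTTT -> 1
  row 15 [01111]: clauses=TTTT -> 1
  row 16 [10000]: clauses=TFFT -> 0
  row 17 [10001]: clauses=TFTT -> 0
  row 18 [10010]: clauses=TFFT -> 0
  row 19 [10011]: clauses=TFTT -> 0
  row 20 [10100]: clauses=FFFT -> 0
  row 21 [10101]: clauses=TFTT -> 0
  row 22 [10110]: clauses=FFFT -> 0
  row 23 [10111]: clauses=TFTT -> 0
  row 24 [11000]: clauses=TTTF -> 0
  row 25 [11001]: clauses=TTTF -> 0
  row 26 [11010]: clauses=TTTT -> 1
  row 27 [11011]: clauses=TTTT -> 1
  row 28 [11100]: clauses=FTTF -> 0
  row 29 [11101]: clauses=TTTF -> 0
  row 30 [11110]: clauses=FTTT -> 0
  row 31 [11111]: clauses=TTTT -> 1
Full result column, 8 rows per line (x1,x2 fixed per line; x3,x4,x5 runs 000..111 left to right):
  rows 0-7 [x1,x2=00]: 00000000  (ones: 0)
  rows 8-15 [x1,x2=01]: 00110011  (ones: 4)
  rows 16-23 [x1,x2=10]: 00000000  (ones: 0)
  rows 24-31 [x1,x2=11]: 00110001  (ones: 3)
Satisfying assignments = 0+4+0+3 = 7

7


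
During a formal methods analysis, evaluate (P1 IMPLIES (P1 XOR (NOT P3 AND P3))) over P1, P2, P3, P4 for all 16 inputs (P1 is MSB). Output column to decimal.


Formula: (P1 IMPLIES (P1 XOR (NOT P3 AND P3))) over P1, P2, P3, P4 (16 rows)
Evaluate each row (bits = P1,P2,P3,P4, MSB first):
  row 0 [0000]: (0 IMPLIES (0 XOR (NOT 0 AND 0))) -> 1
  row 1 [0001]: (0 IMPLIES (0 XOR (NOT 0 AND 0))) -> 1
  row 2 [0010]: (0 IMPLIES (0 XOR (NOT 1 AND 1))) -> 1
  row 3 [0011]: (0 IMPLIES (0 XOR (NOT 1 AND 1))) -> 1
  row 4 [0100]: (0 IMPLIES (0 XOR (NOT 0 AND 0))) -> 1
  row 5 [0101]: (0 IMPLIES (0 XOR (NOT 0 AND 0))) -> 1
  row 6 [0110]: (0 IMPLIES (0 XOR (NOT 1 AND 1))) -> 1
  row 7 [0111]: (0 IMPLIES (0 XOR (NOT 1 AND 1))) -> 1
  row 8 [1000]: (1 IMPLIES (1 XOR (NOT 0 AND 0))) -> 1
  row 9 [1001]: (1 IMPLIES (1 XOR (NOT 0 AND 0))) -> 1
  row 10 [1010]: (1 IMPLIES (1 XOR (NOT 1 AND 1))) -> 1
  row 11 [1011]: (1 IMPLIES (1 XOR (NOT 1 AND 1))) -> 1
  row 12 [1100]: (1 IMPLIES (1 XOR (NOT 0 AND 0))) -> 1
  row 13 [1101]: (1 IMPLIES (1 XOR (NOT 0 AND 0))) -> 1
  row 14 [1110]: (1 IMPLIES (1 XOR (NOT 1 AND 1))) -> 1
  row 15 [1111]: (1 IMPLIES (1 XOR (NOT 1 AND 1))) -> 1
Full result column, 4 rows per line (P1,P2 fixed per line; P3,P4 runs 00..11 left to right):
  rows 0-3 [P1,P2=00]: 1111  = hex F
  rows 4-7 [P1,P2=01]: 1111  = hex F
  rows 8-11 [P1,P2=10]: 1111  = hex F
  rows 12-15 [P1,P2=11]: 1111  = hex F
Output column (row 0 .. row 15) = 1111111111111111
Output column grouped in 4s = 1111 1111 1111 1111 = 0xFFFF
Convert to decimal digit by digit (value = value*16 + digit):
  F -> 15
  15*16 + 15 (F) = 255
  255*16 + 15 (F) = 4095
  4095*16 + 15 (F) = 65535
Decimal = 65535

65535


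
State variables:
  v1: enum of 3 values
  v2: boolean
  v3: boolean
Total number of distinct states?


State space = product of domain sizes of all variables.
Domain sizes:
  v1 (enum of 3 values): 3
  v2 (boolean): 2
  v3 (boolean): 2
Product = 3 * 2 * 2 = 12

12


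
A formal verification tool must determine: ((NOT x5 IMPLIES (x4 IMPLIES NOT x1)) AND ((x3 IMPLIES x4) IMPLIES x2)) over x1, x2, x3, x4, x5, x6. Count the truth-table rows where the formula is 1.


Formula: ((NOT x5 IMPLIES (x4 IMPLIES NOT x1)) AND ((x3 IMPLIES x4) IMPLIES x2)) over 6 vars (64 rows)
Evaluate each row (x1, x2, x3, x4, x5, x6 as bits, MSB first):
  row 0 [000000]: ((NOT 0 IMPLIES (0 IMPLIES NOT 0)) AND ((0 IMPLIES 0) IMPLIES 0)) -> 0
  row 1 [000001]: ((NOT 0 IMPLIES (0 IMPLIES NOT 0)) AND ((0 IMPLIES 0) IMPLIES 0)) -> 0
  row 2 [000010]: ((NOT 1 IMPLIES (0 IMPLIES NOT 0)) AND ((0 IMPLIES 0) IMPLIES 0)) -> 0
  row 3 [000011]: ((NOT 1 IMPLIES (0 IMPLIES NOT 0)) AND ((0 IMPLIES 0) IMPLIES 0)) -> 0
  row 4 [000100]: ((NOT 0 IMPLIES (1 IMPLIES NOT 0)) AND ((0 IMPLIES 1) IMPLIES 0)) -> 0
  (every remaining row is evaluated the same way; all 64 results are listed next)
Full result column, 8 rows per line (x1,x2,x3 fixed per line; x4,x5,x6 runs 000..111 left to right):
  rows 0-7 [x1,x2,x3=000]: 00000000  (ones: 0)
  rows 8-15 [x1,x2,x3=001]: 11110000  (ones: 4)
  rows 16-23 [x1,x2,x3=010]: 11111111  (ones: 8)
  rows 24-31 [x1,x2,x3=011]: 11111111  (ones: 8)
  rows 32-39 [x1,x2,x3=100]: 00000000  (ones: 0)
  rows 40-47 [x1,x2,x3=101]: 11110000  (ones: 4)
  rows 48-55 [x1,x2,x3=110]: 11110011  (ones: 6)
  rows 56-63 [x1,x2,x3=111]: 11110011  (ones: 6)
Count of 1-rows = 0+4+8+8+0+4+6+6 = 36

36


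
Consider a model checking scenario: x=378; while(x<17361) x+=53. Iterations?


Step 1: x goes from 378 toward 17361 by 53; the body runs while x<17361, so iterations = ceil((bound-start)/step)
Step 2: Distance=16983
Step 3: ceil(16983/53)=321

321


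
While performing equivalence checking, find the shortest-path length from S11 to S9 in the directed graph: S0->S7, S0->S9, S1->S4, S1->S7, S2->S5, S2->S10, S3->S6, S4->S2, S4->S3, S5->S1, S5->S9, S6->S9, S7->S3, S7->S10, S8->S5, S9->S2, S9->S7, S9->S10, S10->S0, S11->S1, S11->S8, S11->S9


BFS layer-by-layer from S11:
  dist 0: {S11}
  dist 1: {S1, S8, S9}
  -> S9 reached at distance 1
Shortest path length = 1

1


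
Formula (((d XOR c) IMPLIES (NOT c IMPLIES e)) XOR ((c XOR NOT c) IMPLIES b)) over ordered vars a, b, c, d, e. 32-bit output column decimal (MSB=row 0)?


Formula: (((d XOR c) IMPLIES (NOT c IMPLIES e)) XOR ((c XOR NOT c) IMPLIES b)) over a, b, c, d, e (32 rows)
Evaluate each row (bits = a,b,c,d,e, MSB first):
  row 0 [00000]: (((0 XOR 0) IMPLIES (NOT 0 IMPLIES 0)) XOR ((0 XOR NOT 0) IMPLIES 0)) -> 1
  row 1 [00001]: (((0 XOR 0) IMPLIES (NOT 0 IMPLIES 1)) XOR ((0 XOR NOT 0) IMPLIES 0)) -> 1
  row 2 [00010]: (((1 XOR 0) IMPLIES (NOT 0 IMPLIES 0)) XOR ((0 XOR NOT 0) IMPLIES 0)) -> 0
  row 3 [00011]: (((1 XOR 0) IMPLIES (NOT 0 IMPLIES 1)) XOR ((0 XOR NOT 0) IMPLIES 0)) -> 1
  row 4 [00100]: (((0 XOR 1) IMPLIES (NOT 1 IMPLIES 0)) XOR ((1 XOR NOT 1) IMPLIES 0)) -> 1
  row 5 [00101]: (((0 XOR 1) IMPLIES (NOT 1 IMPLIES 1)) XOR ((1 XOR NOT 1) IMPLIES 0)) -> 1
  row 6 [00110]: (((1 XOR 1) IMPLIES (NOT 1 IMPLIES 0)) XOR ((1 XOR NOT 1) IMPLIES 0)) -> 1
  row 7 [00111]: (((1 XOR 1) IMPLIES (NOT 1 IMPLIES 1)) XOR ((1 XOR NOT 1) IMPLIES 0)) -> 1
  row 8 [01000]: (((0 XOR 0) IMPLIES (NOT 0 IMPLIES 0)) XOR ((0 XOR NOT 0) IMPLIES 1)) -> 0
  row 9 [01001]: (((0 XOR 0) IMPLIES (NOT 0 IMPLIES 1)) XOR ((0 XOR NOT 0) IMPLIES 1)) -> 0
  row 10 [01010]: (((1 XOR 0) IMPLIES (NOT 0 IMPLIES 0)) XOR ((0 XOR NOT 0) IMPLIES 1)) -> 1
  row 11 [01011]: (((1 XOR 0) IMPLIES (NOT 0 IMPLIES 1)) XOR ((0 XOR NOT 0) IMPLIES 1)) -> 0
  row 12 [01100]: (((0 XOR 1) IMPLIES (NOT 1 IMPLIES 0)) XOR ((1 XOR NOT 1) IMPLIES 1)) -> 0
  row 13 [01101]: (((0 XOR 1) IMPLIES (NOT 1 IMPLIES 1)) XOR ((1 XOR NOT 1) IMPLIES 1)) -> 0
  row 14 [01110]: (((1 XOR 1) IMPLIES (NOT 1 IMPLIES 0)) XOR ((1 XOR NOT 1) IMPLIES 1)) -> 0
  row 15 [01111]: (((1 XOR 1) IMPLIES (NOT 1 IMPLIES 1)) XOR ((1 XOR NOT 1) IMPLIES 1)) -> 0
  row 16 [10000]: (((0 XOR 0) IMPLIES (NOT 0 IMPLIES 0)) XOR ((0 XOR NOT 0) IMPLIES 0)) -> 1
  row 17 [10001]: (((0 XOR 0) IMPLIES (NOT 0 IMPLIES 1)) XOR ((0 XOR NOT 0) IMPLIES 0)) -> 1
  row 18 [10010]: (((1 XOR 0) IMPLIES (NOT 0 IMPLIES 0)) XOR ((0 XOR NOT 0) IMPLIES 0)) -> 0
  row 19 [10011]: (((1 XOR 0) IMPLIES (NOT 0 IMPLIES 1)) XOR ((0 XOR NOT 0) IMPLIES 0)) -> 1
  row 20 [10100]: (((0 XOR 1) IMPLIES (NOT 1 IMPLIES 0)) XOR ((1 XOR NOT 1) IMPLIES 0)) -> 1
  row 21 [10101]: (((0 XOR 1) IMPLIES (NOT 1 IMPLIES 1)) XOR ((1 XOR NOT 1) IMPLIES 0)) -> 1
  row 22 [10110]: (((1 XOR 1) IMPLIES (NOT 1 IMPLIES 0)) XOR ((1 XOR NOT 1) IMPLIES 0)) -> 1
  row 23 [10111]: (((1 XOR 1) IMPLIES (NOT 1 IMPLIES 1)) XOR ((1 XOR NOT 1) IMPLIES 0)) -> 1
  row 24 [11000]: (((0 XOR 0) IMPLIES (NOT 0 IMPLIES 0)) XOR ((0 XOR NOT 0) IMPLIES 1)) -> 0
  row 25 [11001]: (((0 XOR 0) IMPLIES (NOT 0 IMPLIES 1)) XOR ((0 XOR NOT 0) IMPLIES 1)) -> 0
  row 26 [11010]: (((1 XOR 0) IMPLIES (NOT 0 IMPLIES 0)) XOR ((0 XOR NOT 0) IMPLIES 1)) -> 1
  row 27 [11011]: (((1 XOR 0) IMPLIES (NOT 0 IMPLIES 1)) XOR ((0 XOR NOT 0) IMPLIES 1)) -> 0
  row 28 [11100]: (((0 XOR 1) IMPLIES (NOT 1 IMPLIES 0)) XOR ((1 XOR NOT 1) IMPLIES 1)) -> 0
  row 29 [11101]: (((0 XOR 1) IMPLIES (NOT 1 IMPLIES 1)) XOR ((1 XOR NOT 1) IMPLIES 1)) -> 0
  row 30 [11110]: (((1 XOR 1) IMPLIES (NOT 1 IMPLIES 0)) XOR ((1 XOR NOT 1) IMPLIES 1)) -> 0
  row 31 [11111]: (((1 XOR 1) IMPLIES (NOT 1 IMPLIES 1)) XOR ((1 XOR NOT 1) IMPLIES 1)) -> 0
Full result column, 4 rows per line (a,b,c fixed per line; d,e runs 00..11 left to right):
  rows 0-3 [a,b,c=000]: 1101  = hex D
  rows 4-7 [a,b,c=001]: 1111  = hex F
  rows 8-11 [a,b,c=010]: 0010  = hex 2
  rows 12-15 [a,b,c=011]: 0000  = hex 0
  rows 16-19 [a,b,c=100]: 1101  = hex D
  rows 20-23 [a,b,c=101]: 1111  = hex F
  rows 24-27 [a,b,c=110]: 0010  = hex 2
  rows 28-31 [a,b,c=111]: 0000  = hex 0
Output column (row 0 .. row 31) = 11011111001000001101111100100000
Output column grouped in 4s = 1101 1111 0010 0000 1101 1111 0010 0000 = 0xDF20DF20
Convert to decimal digit by digit (value = value*16 + digit):
  D -> 13
  13*16 + 15 (F) = 223
  223*16 + 2 = 3570
  3570*16 + 0 = 57120
  57120*16 + 13 (D) = 913933
  913933*16 + 15 (F) = 14622943
  14622943*16 + 2 = 233967090
  233967090*16 + 0 = 3743473440
Decimal = 3743473440

3743473440


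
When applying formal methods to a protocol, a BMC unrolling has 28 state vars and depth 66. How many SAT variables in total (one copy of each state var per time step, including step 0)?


BMC unrolls to depth k, creating one copy of each state var for steps 0..k.
Step count = 66 + 1 = 67 (steps 0 through 66)
Vars per step = 28
Total = 28 * 67 = 1876

1876


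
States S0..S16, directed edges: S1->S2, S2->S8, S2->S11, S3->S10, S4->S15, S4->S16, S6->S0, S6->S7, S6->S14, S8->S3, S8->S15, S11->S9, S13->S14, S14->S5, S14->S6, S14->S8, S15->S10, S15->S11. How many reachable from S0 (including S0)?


BFS from S0:
  layer 0: {S0}
Reachable set: {S0}
Count = 1

1


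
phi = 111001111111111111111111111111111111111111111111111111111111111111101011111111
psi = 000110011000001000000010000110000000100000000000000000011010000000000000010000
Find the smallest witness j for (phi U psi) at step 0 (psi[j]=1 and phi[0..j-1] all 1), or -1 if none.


(phi U psi) at 0: need smallest j with psi[j]=1 and phi[i]=1 for all i in [0,j).
Scan from step 0:
  step 0: phi=1, psi=0 -> continue
  step 1: phi=1, psi=0 -> continue
  step 2: phi=1, psi=0 -> continue
  step 3: psi=1 and phi held for [0,3) -> witness found
Witness step = 3

3


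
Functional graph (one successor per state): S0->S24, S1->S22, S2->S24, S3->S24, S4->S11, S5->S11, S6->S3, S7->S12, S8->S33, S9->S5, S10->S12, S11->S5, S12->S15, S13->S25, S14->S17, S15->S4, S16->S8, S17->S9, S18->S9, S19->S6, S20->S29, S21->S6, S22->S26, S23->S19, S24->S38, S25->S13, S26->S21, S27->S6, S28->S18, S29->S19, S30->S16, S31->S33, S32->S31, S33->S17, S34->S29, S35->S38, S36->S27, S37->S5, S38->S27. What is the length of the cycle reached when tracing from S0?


Trace from S0 until a state repeats:
  S0 -> S24 -> S38 -> S27 -> S6 -> S3 -> S24
S24 first seen at step 1, revisited at step 6.
Cycle length = 6 - 1 = 5

5


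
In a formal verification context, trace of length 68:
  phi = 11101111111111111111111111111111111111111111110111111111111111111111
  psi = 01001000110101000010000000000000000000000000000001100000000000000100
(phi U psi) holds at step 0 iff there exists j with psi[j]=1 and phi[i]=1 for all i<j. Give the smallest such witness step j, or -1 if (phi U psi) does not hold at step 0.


(phi U psi) at 0: need smallest j with psi[j]=1 and phi[i]=1 for all i in [0,j).
Scan from step 0:
  step 0: phi=1, psi=0 -> continue
  step 1: psi=1 and phi held for [0,1) -> witness found
Witness step = 1

1


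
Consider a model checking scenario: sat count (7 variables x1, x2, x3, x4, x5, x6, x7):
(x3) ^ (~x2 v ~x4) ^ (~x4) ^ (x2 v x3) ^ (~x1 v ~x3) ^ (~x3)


CNF with 6 clauses over 7 vars (128 assignments).
An assignment satisfies CNF iff every clause has >=1 true literal.
Check each row (bits = x1,x2,x3,x4,x5,x6,x7; clause T/F shown):
  row 0 [0000000]: clauses=FTTFTT -> 0
  row 1 [0000001]: clauses=FTTFTT -> 0
  row 2 [0000010]: clauses=FTTFTT -> 0
  row 3 [0000011]: clauses=FTTFTT -> 0
  row 4 [0000100]: clauses=FTTFTT -> 0
  (every remaining row is evaluated the same way; all 128 results are listed next)
Full result column, 8 rows per line (x1,x2,x3,x4 fixed per line; x5,x6,x7 runs 000..111 left to right):
  rows 0-7 [x1,x2,x3,x4=0000]: 00000000  (ones: 0)
  rows 8-15 [x1,x2,x3,x4=0001]: 00000000  (ones: 0)
  rows 16-23 [x1,x2,x3,x4=0010]: 00000000  (ones: 0)
  rows 24-31 [x1,x2,x3,x4=0011]: 00000000  (ones: 0)
  rows 32-39 [x1,x2,x3,x4=0100]: 00000000  (ones: 0)
  rows 40-47 [x1,x2,x3,x4=0101]: 00000000  (ones: 0)
  rows 48-55 [x1,x2,x3,x4=0110]: 00000000  (ones: 0)
  rows 56-63 [x1,x2,x3,x4=0111]: 00000000  (ones: 0)
  rows 64-71 [x1,x2,x3,x4=1000]: 00000000  (ones: 0)
  rows 72-79 [x1,x2,x3,x4=1001]: 00000000  (ones: 0)
  rows 80-87 [x1,x2,x3,x4=1010]: 00000000  (ones: 0)
  rows 88-95 [x1,x2,x3,x4=1011]: 00000000  (ones: 0)
  rows 96-103 [x1,x2,x3,x4=1100]: 00000000  (ones: 0)
  rows 104-111 [x1,x2,x3,x4=1101]: 00000000  (ones: 0)
  rows 112-119 [x1,x2,x3,x4=1110]: 00000000  (ones: 0)
  rows 120-127 [x1,x2,x3,x4=1111]: 00000000  (ones: 0)
Satisfying assignments = 0+0+0+0+0+0+0+0+0+0+0+0+0+0+0+0 = 0

0


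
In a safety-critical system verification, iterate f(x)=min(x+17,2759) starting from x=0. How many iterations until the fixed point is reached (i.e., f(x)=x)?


Step 1: x=0, cap=2759, increment=17
Step 2: x grows by 17 each step until capped at 2759; fixed point is x=2759
Step 3: iterations = ceil(2759/17) = 163

163


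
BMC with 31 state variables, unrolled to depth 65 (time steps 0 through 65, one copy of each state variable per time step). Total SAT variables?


BMC unrolls to depth k, creating one copy of each state var for steps 0..k.
Step count = 65 + 1 = 66 (steps 0 through 65)
Vars per step = 31
Total = 31 * 66 = 2046

2046


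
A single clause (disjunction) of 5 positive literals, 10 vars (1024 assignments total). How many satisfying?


Step 1: Total=2^10=1024
Step 2: Unsat when all 5 false: 2^5=32
Step 3: Sat=1024-32=992

992


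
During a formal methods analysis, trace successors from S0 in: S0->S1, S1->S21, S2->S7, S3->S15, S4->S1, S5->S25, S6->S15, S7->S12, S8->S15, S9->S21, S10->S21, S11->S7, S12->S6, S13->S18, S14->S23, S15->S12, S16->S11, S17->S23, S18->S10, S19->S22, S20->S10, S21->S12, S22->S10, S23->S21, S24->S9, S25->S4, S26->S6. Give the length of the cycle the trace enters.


Trace from S0 until a state repeats:
  S0 -> S1 -> S21 -> S12 -> S6 -> S15 -> S12
S12 first seen at step 3, revisited at step 6.
Cycle length = 6 - 3 = 3

3


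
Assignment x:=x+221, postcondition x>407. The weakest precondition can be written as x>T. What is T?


Formula: wp(x:=E, P) = P[E/x] (substitute E for x in postcondition)
Step 1: Postcondition: x>407
Step 2: Substitute x+221 for x: x+221>407
Step 3: Solve for x: x > 407-221 = 186

186
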